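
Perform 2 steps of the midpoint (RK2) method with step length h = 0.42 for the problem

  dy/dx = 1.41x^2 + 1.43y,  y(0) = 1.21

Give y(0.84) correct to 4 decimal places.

Midpoint: k1 = f(x_n, y_n); k2 = f(x_n + h/2, y_n + (h/2)·k1); y_{n+1} = y_n + h·k2.
x=0.000000, y=1.210000:
  k1 = f(0.000000, 1.210000) = 1.730300
  k2 = f(0.210000, 1.573363) = 2.312090
  y ← 1.210000 + 0.42·2.312090 = 2.181078
x=0.420000, y=2.181078:
  k1 = f(0.420000, 2.181078) = 3.367665
  k2 = f(0.630000, 2.888288) = 4.689880
  y ← 2.181078 + 0.42·4.689880 = 4.150828
y(0.84) ≈ 4.1508

4.1508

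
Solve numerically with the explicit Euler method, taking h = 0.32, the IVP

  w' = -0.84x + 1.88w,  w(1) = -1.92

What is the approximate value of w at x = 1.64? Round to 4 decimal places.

-5.7104

Euler: w_{n+1} = w_n + h·f(x_n, w_n).
x=1.000000, w=-1.920000: f=-4.449600 → w ← -1.920000 + 0.32·(-4.449600) = -3.343872
x=1.320000, w=-3.343872: f=-7.395279 → w ← -3.343872 + 0.32·(-7.395279) = -5.710361
w(1.64) ≈ -5.7104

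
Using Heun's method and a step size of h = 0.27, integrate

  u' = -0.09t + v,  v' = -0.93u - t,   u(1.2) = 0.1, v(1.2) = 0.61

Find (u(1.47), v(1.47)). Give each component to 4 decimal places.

0.1851, 0.2074

Heun on (u,v): k1 = f(t_n, state_n); k2 = f(t_n + h, state_n + h·k1); state_{n+1} = state_n + (h/2)·(k1 + k2).
1.200000: (0.100000, 0.610000)
  k1 = (0.502000, -1.293000)
  predictor → (0.235540, 0.260890)
  k2 = (0.128590, -1.689052)
  → (0.185130, 0.207423)
(u(1.47), v(1.47)) ≈ (0.1851, 0.2074)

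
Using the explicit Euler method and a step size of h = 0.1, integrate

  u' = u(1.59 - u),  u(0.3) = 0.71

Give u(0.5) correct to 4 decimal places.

Euler: u_{n+1} = u_n + h·f(s_n, u_n).
s=0.300000, u=0.710000: f=0.624800 → u ← 0.710000 + 0.1·0.624800 = 0.772480
s=0.400000, u=0.772480: f=0.631518 → u ← 0.772480 + 0.1·0.631518 = 0.835632
u(0.5) ≈ 0.8356

0.8356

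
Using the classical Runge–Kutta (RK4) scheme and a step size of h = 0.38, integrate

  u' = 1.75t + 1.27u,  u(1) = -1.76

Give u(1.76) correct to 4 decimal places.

-1.6653

RK4: k1 = f(t_n, u_n); k2 = f(t_n + h/2, u_n + (h/2)·k1); k3 = f(t_n + h/2, u_n + (h/2)·k2); k4 = f(t_n + h, u_n + h·k3); u_{n+1} = u_n + (h/6)·(k1 + 2k2 + 2k3 + k4).
t=1.000000, u=-1.760000:
  k1 = f(1.000000, -1.760000) = -0.485200
  k2 = f(1.190000, -1.852188) = -0.269779
  k3 = f(1.190000, -1.811258) = -0.217798
  k4 = f(1.380000, -1.842763) = 0.074691
  u ← -1.760000 + (0.38/6)·(k1 + 2k2 + 2k3 + k4) = -1.847759
t=1.380000, u=-1.847759:
  k1 = f(1.380000, -1.847759) = 0.068347
  k2 = f(1.570000, -1.834773) = 0.417339
  k3 = f(1.570000, -1.768464) = 0.501550
  k4 = f(1.760000, -1.657169) = 0.975395
  u ← -1.847759 + (0.38/6)·(k1 + 2k2 + 2k3 + k4) = -1.665262
u(1.76) ≈ -1.6653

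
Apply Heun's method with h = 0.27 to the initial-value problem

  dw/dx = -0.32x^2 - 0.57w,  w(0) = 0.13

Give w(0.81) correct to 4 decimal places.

Heun: k1 = f(x_n, w_n); k2 = f(x_n + h, w_n + h·k1); w_{n+1} = w_n + (h/2)·(k1 + k2).
x=0.000000, w=0.130000:
  k1 = f(0.000000, 0.130000) = -0.074100
  k2 = f(0.270000, 0.109993) = -0.086024
  w ← 0.130000 + (0.27/2)·(-0.074100 + (-0.086024)) = 0.108383
x=0.270000, w=0.108383:
  k1 = f(0.270000, 0.108383) = -0.085106
  k2 = f(0.540000, 0.085405) = -0.141993
  w ← 0.108383 + (0.27/2)·(-0.085106 + (-0.141993)) = 0.077725
x=0.540000, w=0.077725:
  k1 = f(0.540000, 0.077725) = -0.137615
  k2 = f(0.810000, 0.040569) = -0.233076
  w ← 0.077725 + (0.27/2)·(-0.137615 + (-0.233076)) = 0.027682
w(0.81) ≈ 0.0277

0.0277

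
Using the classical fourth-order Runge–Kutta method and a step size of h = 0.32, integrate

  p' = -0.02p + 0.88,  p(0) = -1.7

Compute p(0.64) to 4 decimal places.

RK4: k1 = f(t_n, p_n); k2 = f(t_n + h/2, p_n + (h/2)·k1); k3 = f(t_n + h/2, p_n + (h/2)·k2); k4 = f(t_n + h, p_n + h·k3); p_{n+1} = p_n + (h/6)·(k1 + 2k2 + 2k3 + k4).
t=0.000000, p=-1.700000:
  k1 = f(0.000000, -1.700000) = 0.914000
  k2 = f(0.160000, -1.553760) = 0.911075
  k3 = f(0.160000, -1.554228) = 0.911085
  k4 = f(0.320000, -1.408453) = 0.908169
  p ← -1.700000 + (0.32/6)·(k1 + 2k2 + 2k3 + k4) = -1.408454
t=0.320000, p=-1.408454:
  k1 = f(0.320000, -1.408454) = 0.908169
  k2 = f(0.480000, -1.263147) = 0.905263
  k3 = f(0.480000, -1.263612) = 0.905272
  k4 = f(0.640000, -1.118767) = 0.902375
  p ← -1.408454 + (0.32/6)·(k1 + 2k2 + 2k3 + k4) = -1.118768
p(0.64) ≈ -1.1188

-1.1188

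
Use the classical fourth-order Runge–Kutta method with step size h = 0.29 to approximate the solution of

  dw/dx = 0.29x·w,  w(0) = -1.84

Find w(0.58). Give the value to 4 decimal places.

-1.9320

RK4: k1 = f(x_n, w_n); k2 = f(x_n + h/2, w_n + (h/2)·k1); k3 = f(x_n + h/2, w_n + (h/2)·k2); k4 = f(x_n + h, w_n + h·k3); w_{n+1} = w_n + (h/6)·(k1 + 2k2 + 2k3 + k4).
x=0.000000, w=-1.840000:
  k1 = f(0.000000, -1.840000) = 0.000000
  k2 = f(0.145000, -1.840000) = -0.077372
  k3 = f(0.145000, -1.851219) = -0.077844
  k4 = f(0.290000, -1.862575) = -0.156643
  w ← -1.840000 + (0.29/6)·(k1 + 2k2 + 2k3 + k4) = -1.862575
x=0.290000, w=-1.862575:
  k1 = f(0.290000, -1.862575) = -0.156643
  k2 = f(0.435000, -1.885288) = -0.237829
  k3 = f(0.435000, -1.897060) = -0.239314
  k4 = f(0.580000, -1.931976) = -0.324958
  w ← -1.862575 + (0.29/6)·(k1 + 2k2 + 2k3 + k4) = -1.931976
w(0.58) ≈ -1.9320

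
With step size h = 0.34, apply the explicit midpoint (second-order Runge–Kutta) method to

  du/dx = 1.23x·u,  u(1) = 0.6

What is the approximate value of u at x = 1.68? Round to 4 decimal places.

Midpoint: k1 = f(x_n, u_n); k2 = f(x_n + h/2, u_n + (h/2)·k1); u_{n+1} = u_n + h·k2.
x=1.000000, u=0.600000:
  k1 = f(1.000000, 0.600000) = 0.738000
  k2 = f(1.170000, 0.725460) = 1.044009
  u ← 0.600000 + 0.34·1.044009 = 0.954963
x=1.340000, u=0.954963:
  k1 = f(1.340000, 0.954963) = 1.573970
  k2 = f(1.510000, 1.222538) = 2.270620
  u ← 0.954963 + 0.34·2.270620 = 1.726974
u(1.68) ≈ 1.7270

1.7270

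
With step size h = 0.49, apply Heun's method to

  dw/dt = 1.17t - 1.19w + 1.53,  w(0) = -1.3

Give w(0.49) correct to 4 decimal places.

Heun: k1 = f(t_n, w_n); k2 = f(t_n + h, w_n + h·k1); w_{n+1} = w_n + (h/2)·(k1 + k2).
t=0.000000, w=-1.300000:
  k1 = f(0.000000, -1.300000) = 3.077000
  k2 = f(0.490000, 0.207730) = 1.856101
  w ← -1.300000 + (0.49/2)·(3.077000 + 1.856101) = -0.091390
w(0.49) ≈ -0.0914

-0.0914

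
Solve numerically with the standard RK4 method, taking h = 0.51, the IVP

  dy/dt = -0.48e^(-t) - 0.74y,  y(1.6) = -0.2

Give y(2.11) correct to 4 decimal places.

RK4: k1 = f(t_n, y_n); k2 = f(t_n + h/2, y_n + (h/2)·k1); k3 = f(t_n + h/2, y_n + (h/2)·k2); k4 = f(t_n + h, y_n + h·k3); y_{n+1} = y_n + (h/6)·(k1 + 2k2 + 2k3 + k4).
t=1.600000, y=-0.200000:
  k1 = f(1.600000, -0.200000) = 0.051090
  k2 = f(1.855000, -0.186972) = 0.063262
  k3 = f(1.855000, -0.183868) = 0.060965
  k4 = f(2.110000, -0.168908) = 0.066798
  y ← -0.200000 + (0.51/6)·(k1 + 2k2 + 2k3 + k4) = -0.168861
y(2.11) ≈ -0.1689

-0.1689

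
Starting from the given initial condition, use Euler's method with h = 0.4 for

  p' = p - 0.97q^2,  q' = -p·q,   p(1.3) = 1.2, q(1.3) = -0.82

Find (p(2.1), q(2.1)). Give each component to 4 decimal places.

Euler on (p,q): p_{n+1} = p_n + h·p', q_{n+1} = q_n + h·q'.
1.300000: (1.200000, -0.820000); f=(0.547772, 0.984000) → (1.419109, -0.426400)
1.700000: (1.419109, -0.426400); f=(1.242746, 0.605108) → (1.916207, -0.184357)
(p(2.1), q(2.1)) ≈ (1.9162, -0.1844)

1.9162, -0.1844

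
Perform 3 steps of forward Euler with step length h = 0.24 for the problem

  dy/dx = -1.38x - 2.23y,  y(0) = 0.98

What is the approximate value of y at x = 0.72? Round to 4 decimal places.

Euler: y_{n+1} = y_n + h·f(x_n, y_n).
x=0.000000, y=0.980000: f=-2.185400 → y ← 0.980000 + 0.24·(-2.185400) = 0.455504
x=0.240000, y=0.455504: f=-1.346974 → y ← 0.455504 + 0.24·(-1.346974) = 0.132230
x=0.480000, y=0.132230: f=-0.957273 → y ← 0.132230 + 0.24·(-0.957273) = -0.097515
y(0.72) ≈ -0.0975

-0.0975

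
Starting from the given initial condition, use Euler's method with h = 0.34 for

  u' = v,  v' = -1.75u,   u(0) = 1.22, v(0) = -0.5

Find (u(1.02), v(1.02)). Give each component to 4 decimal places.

0.0040, -2.2274

Euler on (u,v): u_{n+1} = u_n + h·u', v_{n+1} = v_n + h·v'.
0.000000: (1.220000, -0.500000); f=(-0.500000, -2.135000) → (1.050000, -1.225900)
0.340000: (1.050000, -1.225900); f=(-1.225900, -1.837500) → (0.633194, -1.850650)
0.680000: (0.633194, -1.850650); f=(-1.850650, -1.108090) → (0.003973, -2.227400)
(u(1.02), v(1.02)) ≈ (0.0040, -2.2274)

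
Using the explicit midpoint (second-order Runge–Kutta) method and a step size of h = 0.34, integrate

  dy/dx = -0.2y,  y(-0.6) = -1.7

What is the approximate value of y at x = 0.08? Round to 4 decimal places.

-1.4840

Midpoint: k1 = f(x_n, y_n); k2 = f(x_n + h/2, y_n + (h/2)·k1); y_{n+1} = y_n + h·k2.
x=-0.600000, y=-1.700000:
  k1 = f(-0.600000, -1.700000) = 0.340000
  k2 = f(-0.430000, -1.642200) = 0.328440
  y ← -1.700000 + 0.34·0.328440 = -1.588330
x=-0.260000, y=-1.588330:
  k1 = f(-0.260000, -1.588330) = 0.317666
  k2 = f(-0.090000, -1.534327) = 0.306865
  y ← -1.588330 + 0.34·0.306865 = -1.483996
y(0.08) ≈ -1.4840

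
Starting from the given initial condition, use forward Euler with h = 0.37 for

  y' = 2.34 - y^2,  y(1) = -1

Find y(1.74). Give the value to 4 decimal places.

Euler: y_{n+1} = y_n + h·f(x_n, y_n).
x=1.000000, y=-1.000000: f=1.340000 → y ← -1.000000 + 0.37·1.340000 = -0.504200
x=1.370000, y=-0.504200: f=2.085782 → y ← -0.504200 + 0.37·2.085782 = 0.267539
y(1.74) ≈ 0.2675

0.2675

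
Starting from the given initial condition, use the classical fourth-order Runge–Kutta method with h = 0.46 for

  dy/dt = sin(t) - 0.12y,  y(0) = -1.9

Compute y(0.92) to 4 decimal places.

RK4: k1 = f(t_n, y_n); k2 = f(t_n + h/2, y_n + (h/2)·k1); k3 = f(t_n + h/2, y_n + (h/2)·k2); k4 = f(t_n + h, y_n + h·k3); y_{n+1} = y_n + (h/6)·(k1 + 2k2 + 2k3 + k4).
t=0.000000, y=-1.900000:
  k1 = f(0.000000, -1.900000) = 0.228000
  k2 = f(0.230000, -1.847560) = 0.449685
  k3 = f(0.230000, -1.796573) = 0.443566
  k4 = f(0.460000, -1.695960) = 0.647463
  y ← -1.900000 + (0.46/6)·(k1 + 2k2 + 2k3 + k4) = -1.695916
t=0.460000, y=-1.695916:
  k1 = f(0.460000, -1.695916) = 0.647458
  k2 = f(0.690000, -1.547001) = 0.822177
  k3 = f(0.690000, -1.506815) = 0.817355
  k4 = f(0.920000, -1.319933) = 0.953994
  y ← -1.695916 + (0.46/6)·(k1 + 2k2 + 2k3 + k4) = -1.321743
y(0.92) ≈ -1.3217

-1.3217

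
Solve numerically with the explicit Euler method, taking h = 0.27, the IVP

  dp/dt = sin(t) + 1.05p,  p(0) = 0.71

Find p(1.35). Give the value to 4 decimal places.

Euler: p_{n+1} = p_n + h·f(t_n, p_n).
t=0.000000, p=0.710000: f=0.745500 → p ← 0.710000 + 0.27·0.745500 = 0.911285
t=0.270000, p=0.911285: f=1.223581 → p ← 0.911285 + 0.27·1.223581 = 1.241652
t=0.540000, p=1.241652: f=1.817870 → p ← 1.241652 + 0.27·1.817870 = 1.732477
t=0.810000, p=1.732477: f=2.543388 → p ← 1.732477 + 0.27·2.543388 = 2.419191
t=1.080000, p=2.419191: f=3.422109 → p ← 2.419191 + 0.27·3.422109 = 3.343161
p(1.35) ≈ 3.3432

3.3432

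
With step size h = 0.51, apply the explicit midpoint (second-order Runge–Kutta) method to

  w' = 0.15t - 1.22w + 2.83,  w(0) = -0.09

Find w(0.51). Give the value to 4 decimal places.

Midpoint: k1 = f(t_n, w_n); k2 = f(t_n + h/2, w_n + (h/2)·k1); w_{n+1} = w_n + h·k2.
t=0.000000, w=-0.090000:
  k1 = f(0.000000, -0.090000) = 2.939800
  k2 = f(0.255000, 0.659649) = 2.063478
  w ← -0.090000 + 0.51·2.063478 = 0.962374
w(0.51) ≈ 0.9624

0.9624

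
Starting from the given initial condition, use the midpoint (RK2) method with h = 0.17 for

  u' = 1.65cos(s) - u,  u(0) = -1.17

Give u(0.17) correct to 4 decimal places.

-0.7324

Midpoint: k1 = f(s_n, u_n); k2 = f(s_n + h/2, u_n + (h/2)·k1); u_{n+1} = u_n + h·k2.
s=0.000000, u=-1.170000:
  k1 = f(0.000000, -1.170000) = 2.820000
  k2 = f(0.085000, -0.930300) = 2.574343
  u ← -1.170000 + 0.17·2.574343 = -0.732362
u(0.17) ≈ -0.7324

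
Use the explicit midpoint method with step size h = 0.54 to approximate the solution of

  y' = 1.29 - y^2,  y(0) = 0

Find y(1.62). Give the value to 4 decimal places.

Midpoint: k1 = f(s_n, y_n); k2 = f(s_n + h/2, y_n + (h/2)·k1); y_{n+1} = y_n + h·k2.
s=0.000000, y=0.000000:
  k1 = f(0.000000, 0.000000) = 1.290000
  k2 = f(0.270000, 0.348300) = 1.168687
  y ← 0.000000 + 0.54·1.168687 = 0.631091
s=0.540000, y=0.631091:
  k1 = f(0.540000, 0.631091) = 0.891724
  k2 = f(0.810000, 0.871857) = 0.529866
  y ← 0.631091 + 0.54·0.529866 = 0.917219
s=1.080000, y=0.917219:
  k1 = f(1.080000, 0.917219) = 0.448710
  k2 = f(1.350000, 1.038370) = 0.211787
  y ← 0.917219 + 0.54·0.211787 = 1.031584
y(1.62) ≈ 1.0316

1.0316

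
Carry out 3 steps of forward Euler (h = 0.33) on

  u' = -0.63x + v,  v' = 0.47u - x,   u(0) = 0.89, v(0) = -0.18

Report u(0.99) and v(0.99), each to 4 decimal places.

Euler on (u,v): u_{n+1} = u_n + h·u', v_{n+1} = v_n + h·v'.
0.000000: (0.890000, -0.180000); f=(-0.180000, 0.418300) → (0.830600, -0.041961)
0.330000: (0.830600, -0.041961); f=(-0.249861, 0.060382) → (0.748146, -0.022035)
0.660000: (0.748146, -0.022035); f=(-0.437835, -0.308371) → (0.603660, -0.123798)
(u(0.99), v(0.99)) ≈ (0.6037, -0.1238)

0.6037, -0.1238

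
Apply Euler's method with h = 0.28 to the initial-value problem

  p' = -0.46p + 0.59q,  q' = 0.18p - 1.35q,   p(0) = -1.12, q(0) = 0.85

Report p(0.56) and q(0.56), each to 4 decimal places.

-0.6497, 0.2516

Euler on (p,q): p_{n+1} = p_n + h·p', q_{n+1} = q_n + h·q'.
0.000000: (-1.120000, 0.850000); f=(1.016700, -1.349100) → (-0.835324, 0.472252)
0.280000: (-0.835324, 0.472252); f=(0.662878, -0.787899) → (-0.649718, 0.251640)
(p(0.56), q(0.56)) ≈ (-0.6497, 0.2516)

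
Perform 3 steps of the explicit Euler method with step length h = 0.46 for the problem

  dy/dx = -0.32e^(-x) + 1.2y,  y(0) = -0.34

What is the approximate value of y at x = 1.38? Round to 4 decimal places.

-1.8285

Euler: y_{n+1} = y_n + h·f(x_n, y_n).
x=0.000000, y=-0.340000: f=-0.728000 → y ← -0.340000 + 0.46·(-0.728000) = -0.674880
x=0.460000, y=-0.674880: f=-1.011867 → y ← -0.674880 + 0.46·(-1.011867) = -1.140339
x=0.920000, y=-1.140339: f=-1.495933 → y ← -1.140339 + 0.46·(-1.495933) = -1.828468
y(1.38) ≈ -1.8285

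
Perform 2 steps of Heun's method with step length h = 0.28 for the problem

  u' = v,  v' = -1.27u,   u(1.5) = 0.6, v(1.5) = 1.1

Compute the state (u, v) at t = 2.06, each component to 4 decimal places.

Heun on (u,v): k1 = f(t_n, state_n); k2 = f(t_n + h, state_n + h·k1); state_{n+1} = state_n + (h/2)·(k1 + k2).
1.500000: (0.600000, 1.100000)
  k1 = (1.100000, -0.762000)
  predictor → (0.908000, 0.886640)
  k2 = (0.886640, -1.153160)
  → (0.878130, 0.831878)
1.780000: (0.878130, 0.831878)
  k1 = (0.831878, -1.115225)
  predictor → (1.111055, 0.519615)
  k2 = (0.519615, -1.411040)
  → (1.067339, 0.478201)
(u(2.06), v(2.06)) ≈ (1.0673, 0.4782)

1.0673, 0.4782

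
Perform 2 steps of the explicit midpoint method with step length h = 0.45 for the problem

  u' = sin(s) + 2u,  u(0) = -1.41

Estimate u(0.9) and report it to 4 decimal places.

-6.8907

Midpoint: k1 = f(s_n, u_n); k2 = f(s_n + h/2, u_n + (h/2)·k1); u_{n+1} = u_n + h·k2.
s=0.000000, u=-1.410000:
  k1 = f(0.000000, -1.410000) = -2.820000
  k2 = f(0.225000, -2.044500) = -3.865894
  u ← -1.410000 + 0.45·(-3.865894) = -3.149652
s=0.450000, u=-3.149652:
  k1 = f(0.450000, -3.149652) = -5.864339
  k2 = f(0.675000, -4.469128) = -8.313359
  u ← -3.149652 + 0.45·(-8.313359) = -6.890664
u(0.9) ≈ -6.8907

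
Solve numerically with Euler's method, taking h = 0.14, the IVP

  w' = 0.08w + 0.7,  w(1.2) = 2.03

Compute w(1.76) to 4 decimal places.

2.5211

Euler: w_{n+1} = w_n + h·f(s_n, w_n).
s=1.200000, w=2.030000: f=0.862400 → w ← 2.030000 + 0.14·0.862400 = 2.150736
s=1.340000, w=2.150736: f=0.872059 → w ← 2.150736 + 0.14·0.872059 = 2.272824
s=1.480000, w=2.272824: f=0.881826 → w ← 2.272824 + 0.14·0.881826 = 2.396280
s=1.620000, w=2.396280: f=0.891702 → w ← 2.396280 + 0.14·0.891702 = 2.521118
w(1.76) ≈ 2.5211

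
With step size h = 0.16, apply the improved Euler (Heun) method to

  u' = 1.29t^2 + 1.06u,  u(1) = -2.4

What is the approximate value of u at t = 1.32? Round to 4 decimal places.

-2.7148

Heun: k1 = f(t_n, u_n); k2 = f(t_n + h, u_n + h·k1); u_{n+1} = u_n + (h/2)·(k1 + k2).
t=1.000000, u=-2.400000:
  k1 = f(1.000000, -2.400000) = -1.254000
  k2 = f(1.160000, -2.600640) = -1.020854
  u ← -2.400000 + (0.16/2)·(-1.254000 + (-1.020854)) = -2.581988
t=1.160000, u=-2.581988:
  k1 = f(1.160000, -2.581988) = -1.001084
  k2 = f(1.320000, -2.742162) = -0.658995
  u ← -2.581988 + (0.16/2)·(-1.001084 + (-0.658995)) = -2.714795
u(1.32) ≈ -2.7148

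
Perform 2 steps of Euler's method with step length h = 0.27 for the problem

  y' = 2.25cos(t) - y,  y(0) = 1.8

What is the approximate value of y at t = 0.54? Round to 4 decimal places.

Euler: y_{n+1} = y_n + h·f(t_n, y_n).
t=0.000000, y=1.800000: f=0.450000 → y ← 1.800000 + 0.27·0.450000 = 1.921500
t=0.270000, y=1.921500: f=0.246985 → y ← 1.921500 + 0.27·0.246985 = 1.988186
y(0.54) ≈ 1.9882

1.9882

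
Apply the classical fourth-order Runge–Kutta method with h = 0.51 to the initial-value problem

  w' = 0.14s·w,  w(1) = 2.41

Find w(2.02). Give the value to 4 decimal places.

2.9899

RK4: k1 = f(s_n, w_n); k2 = f(s_n + h/2, w_n + (h/2)·k1); k3 = f(s_n + h/2, w_n + (h/2)·k2); k4 = f(s_n + h, w_n + h·k3); w_{n+1} = w_n + (h/6)·(k1 + 2k2 + 2k3 + k4).
s=1.000000, w=2.410000:
  k1 = f(1.000000, 2.410000) = 0.337400
  k2 = f(1.255000, 2.496037) = 0.438554
  k3 = f(1.255000, 2.521831) = 0.443086
  k4 = f(1.510000, 2.635974) = 0.557245
  w ← 2.410000 + (0.51/6)·(k1 + 2k2 + 2k3 + k4) = 2.635924
s=1.510000, w=2.635924:
  k1 = f(1.510000, 2.635924) = 0.557234
  k2 = f(1.765000, 2.778018) = 0.686448
  k3 = f(1.765000, 2.810968) = 0.694590
  k4 = f(2.020000, 2.990164) = 0.845619
  w ← 2.635924 + (0.51/6)·(k1 + 2k2 + 2k3 + k4) = 2.989943
w(2.02) ≈ 2.9899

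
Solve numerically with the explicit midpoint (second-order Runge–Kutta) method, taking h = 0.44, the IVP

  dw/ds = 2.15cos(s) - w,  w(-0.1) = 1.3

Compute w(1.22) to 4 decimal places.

Midpoint: k1 = f(s_n, w_n); k2 = f(s_n + h/2, w_n + (h/2)·k1); w_{n+1} = w_n + h·k2.
s=-0.100000, w=1.300000:
  k1 = f(-0.100000, 1.300000) = 0.839259
  k2 = f(0.120000, 1.484637) = 0.649902
  w ← 1.300000 + 0.44·0.649902 = 1.585957
s=0.340000, w=1.585957:
  k1 = f(0.340000, 1.585957) = 0.440966
  k2 = f(0.560000, 1.682969) = 0.138629
  w ← 1.585957 + 0.44·0.138629 = 1.646954
s=0.780000, w=1.646954:
  k1 = f(0.780000, 1.646954) = -0.118489
  k2 = f(1.000000, 1.620886) = -0.459236
  w ← 1.646954 + 0.44·(-0.459236) = 1.444890
w(1.22) ≈ 1.4449

1.4449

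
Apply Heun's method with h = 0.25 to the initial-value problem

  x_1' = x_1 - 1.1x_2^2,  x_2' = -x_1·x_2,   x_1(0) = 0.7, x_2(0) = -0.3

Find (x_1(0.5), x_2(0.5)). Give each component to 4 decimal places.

1.1028, -0.1945

Heun on (x_1,x_2): k1 = f(s_n, state_n); k2 = f(s_n + h, state_n + h·k1); state_{n+1} = state_n + (h/2)·(k1 + k2).
0.000000: (0.700000, -0.300000)
  k1 = (0.601000, 0.210000)
  predictor → (0.850250, -0.247500)
  k2 = (0.782868, 0.210437)
  → (0.872984, -0.247445)
0.250000: (0.872984, -0.247445)
  k1 = (0.805631, 0.216016)
  predictor → (1.074391, -0.193441)
  k2 = (1.033230, 0.207832)
  → (1.102841, -0.194464)
(x_1(0.5), x_2(0.5)) ≈ (1.1028, -0.1945)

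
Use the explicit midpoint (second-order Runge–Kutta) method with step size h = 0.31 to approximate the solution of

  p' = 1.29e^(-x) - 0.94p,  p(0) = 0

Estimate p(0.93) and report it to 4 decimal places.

0.4698

Midpoint: k1 = f(x_n, p_n); k2 = f(x_n + h/2, p_n + (h/2)·k1); p_{n+1} = p_n + h·k2.
x=0.000000, p=0.000000:
  k1 = f(0.000000, 0.000000) = 1.290000
  k2 = f(0.155000, 0.199950) = 0.916823
  p ← 0.000000 + 0.31·0.916823 = 0.284215
x=0.310000, p=0.284215:
  k1 = f(0.310000, 0.284215) = 0.678984
  k2 = f(0.465000, 0.389458) = 0.444204
  p ← 0.284215 + 0.31·0.444204 = 0.421918
x=0.620000, p=0.421918:
  k1 = f(0.620000, 0.421918) = 0.297345
  k2 = f(0.775000, 0.468007) = 0.154382
  p ← 0.421918 + 0.31·0.154382 = 0.469777
p(0.93) ≈ 0.4698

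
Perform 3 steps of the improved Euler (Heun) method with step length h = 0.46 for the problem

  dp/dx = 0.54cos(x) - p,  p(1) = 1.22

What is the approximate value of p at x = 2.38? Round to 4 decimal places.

0.2139

Heun: k1 = f(x_n, p_n); k2 = f(x_n + h, p_n + h·k1); p_{n+1} = p_n + (h/2)·(k1 + k2).
x=1.000000, p=1.220000:
  k1 = f(1.000000, 1.220000) = -0.928237
  k2 = f(1.460000, 0.793011) = -0.733303
  p ← 1.220000 + (0.46/2)·(-0.928237 + (-0.733303)) = 0.837846
x=1.460000, p=0.837846:
  k1 = f(1.460000, 0.837846) = -0.778138
  k2 = f(1.920000, 0.479902) = -0.664663
  p ← 0.837846 + (0.46/2)·(-0.778138 + (-0.664663)) = 0.506002
x=1.920000, p=0.506002:
  k1 = f(1.920000, 0.506002) = -0.690762
  k2 = f(2.380000, 0.188251) = -0.579069
  p ← 0.506002 + (0.46/2)·(-0.690762 + (-0.579069)) = 0.213940
p(2.38) ≈ 0.2139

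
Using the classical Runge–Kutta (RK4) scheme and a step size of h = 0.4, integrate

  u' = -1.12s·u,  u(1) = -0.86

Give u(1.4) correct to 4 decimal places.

RK4: k1 = f(s_n, u_n); k2 = f(s_n + h/2, u_n + (h/2)·k1); k3 = f(s_n + h/2, u_n + (h/2)·k2); k4 = f(s_n + h, u_n + h·k3); u_{n+1} = u_n + (h/6)·(k1 + 2k2 + 2k3 + k4).
s=1.000000, u=-0.860000:
  k1 = f(1.000000, -0.860000) = 0.963200
  k2 = f(1.200000, -0.667360) = 0.896932
  k3 = f(1.200000, -0.680614) = 0.914745
  k4 = f(1.400000, -0.494102) = 0.774752
  u ← -0.860000 + (0.4/6)·(k1 + 2k2 + 2k3 + k4) = -0.502580
u(1.4) ≈ -0.5026

-0.5026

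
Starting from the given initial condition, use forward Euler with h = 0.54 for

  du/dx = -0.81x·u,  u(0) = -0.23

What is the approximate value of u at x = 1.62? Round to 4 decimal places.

Euler: u_{n+1} = u_n + h·f(x_n, u_n).
x=0.000000, u=-0.230000: f=0.000000 → u ← -0.230000 + 0.54·0.000000 = -0.230000
x=0.540000, u=-0.230000: f=0.100602 → u ← -0.230000 + 0.54·0.100602 = -0.175675
x=1.080000, u=-0.175675: f=0.153680 → u ← -0.175675 + 0.54·0.153680 = -0.092687
u(1.62) ≈ -0.0927

-0.0927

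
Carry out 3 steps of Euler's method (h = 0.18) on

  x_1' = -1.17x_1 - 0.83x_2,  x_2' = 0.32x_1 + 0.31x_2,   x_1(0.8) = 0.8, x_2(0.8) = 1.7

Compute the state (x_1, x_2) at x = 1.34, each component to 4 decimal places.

Euler on (x_1,x_2): x_1_{n+1} = x_1_n + h·x_1', x_2_{n+1} = x_2_n + h·x_2'.
0.800000: (0.800000, 1.700000); f=(-2.347000, 0.783000) → (0.377540, 1.840940)
0.980000: (0.377540, 1.840940); f=(-1.969702, 0.691504) → (0.022994, 1.965411)
1.160000: (0.022994, 1.965411); f=(-1.658193, 0.616635) → (-0.275481, 2.076405)
(x_1(1.34), x_2(1.34)) ≈ (-0.2755, 2.0764)

-0.2755, 2.0764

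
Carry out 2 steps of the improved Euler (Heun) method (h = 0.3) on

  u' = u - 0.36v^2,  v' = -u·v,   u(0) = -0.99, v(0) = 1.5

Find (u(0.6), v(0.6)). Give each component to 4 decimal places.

Heun on (u,v): k1 = f(t_n, state_n); k2 = f(t_n + h, state_n + h·k1); state_{n+1} = state_n + (h/2)·(k1 + k2).
0.000000: (-0.990000, 1.500000)
  k1 = (-1.800000, 1.485000)
  predictor → (-1.530000, 1.945500)
  k2 = (-2.892589, 2.976615)
  → (-1.693888, 2.169242)
0.300000: (-1.693888, 2.169242)
  k1 = (-3.387909, 3.674454)
  predictor → (-2.710261, 3.271579)
  k2 = (-6.563422, 8.866832)
  → (-3.186588, 4.050435)
(u(0.6), v(0.6)) ≈ (-3.1866, 4.0504)

-3.1866, 4.0504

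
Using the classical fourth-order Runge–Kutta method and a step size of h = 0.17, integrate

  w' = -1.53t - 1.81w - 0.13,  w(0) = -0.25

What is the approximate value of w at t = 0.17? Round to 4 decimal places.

RK4: k1 = f(t_n, w_n); k2 = f(t_n + h/2, w_n + (h/2)·k1); k3 = f(t_n + h/2, w_n + (h/2)·k2); k4 = f(t_n + h, w_n + h·k3); w_{n+1} = w_n + (h/6)·(k1 + 2k2 + 2k3 + k4).
t=0.000000, w=-0.250000:
  k1 = f(0.000000, -0.250000) = 0.322500
  k2 = f(0.085000, -0.222587) = 0.142833
  k3 = f(0.085000, -0.237859) = 0.170475
  k4 = f(0.170000, -0.221019) = 0.009945
  w ← -0.250000 + (0.17/6)·(k1 + 2k2 + 2k3 + k4) = -0.222827
w(0.17) ≈ -0.2228

-0.2228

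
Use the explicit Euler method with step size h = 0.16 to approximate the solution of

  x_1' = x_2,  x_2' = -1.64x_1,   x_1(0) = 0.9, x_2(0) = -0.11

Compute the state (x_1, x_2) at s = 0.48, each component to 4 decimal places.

Euler on (x_1,x_2): x_1_{n+1} = x_1_n + h·x_1', x_2_{n+1} = x_2_n + h·x_2'.
0.000000: (0.900000, -0.110000); f=(-0.110000, -1.476000) → (0.882400, -0.346160)
0.160000: (0.882400, -0.346160); f=(-0.346160, -1.447136) → (0.827014, -0.577702)
0.320000: (0.827014, -0.577702); f=(-0.577702, -1.356304) → (0.734582, -0.794710)
(x_1(0.48), x_2(0.48)) ≈ (0.7346, -0.7947)

0.7346, -0.7947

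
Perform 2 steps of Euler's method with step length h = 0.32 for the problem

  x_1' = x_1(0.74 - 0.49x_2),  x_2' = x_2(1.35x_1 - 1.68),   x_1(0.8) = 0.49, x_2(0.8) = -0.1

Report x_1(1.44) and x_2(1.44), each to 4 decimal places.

Euler on (x_1,x_2): x_1_{n+1} = x_1_n + h·x_1', x_2_{n+1} = x_2_n + h·x_2'.
0.800000: (0.490000, -0.100000); f=(0.386610, 0.101850) → (0.613715, -0.067408)
1.120000: (0.613715, -0.067408); f=(0.474420, 0.057397) → (0.765530, -0.049041)
(x_1(1.44), x_2(1.44)) ≈ (0.7655, -0.0490)

0.7655, -0.0490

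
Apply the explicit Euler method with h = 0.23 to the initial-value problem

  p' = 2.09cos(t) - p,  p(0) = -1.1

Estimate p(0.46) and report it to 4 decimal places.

Euler: p_{n+1} = p_n + h·f(t_n, p_n).
t=0.000000, p=-1.100000: f=3.190000 → p ← -1.100000 + 0.23·3.190000 = -0.366300
t=0.230000, p=-0.366300: f=2.401263 → p ← -0.366300 + 0.23·2.401263 = 0.185990
p(0.46) ≈ 0.1860

0.1860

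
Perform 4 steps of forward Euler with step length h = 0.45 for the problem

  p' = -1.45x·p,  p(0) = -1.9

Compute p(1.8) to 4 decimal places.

-0.0660

Euler: p_{n+1} = p_n + h·f(x_n, p_n).
x=0.000000, p=-1.900000: f=0.000000 → p ← -1.900000 + 0.45·0.000000 = -1.900000
x=0.450000, p=-1.900000: f=1.239750 → p ← -1.900000 + 0.45·1.239750 = -1.342112
x=0.900000, p=-1.342112: f=1.751457 → p ← -1.342112 + 0.45·1.751457 = -0.553957
x=1.350000, p=-0.553957: f=1.084371 → p ← -0.553957 + 0.45·1.084371 = -0.065990
p(1.8) ≈ -0.0660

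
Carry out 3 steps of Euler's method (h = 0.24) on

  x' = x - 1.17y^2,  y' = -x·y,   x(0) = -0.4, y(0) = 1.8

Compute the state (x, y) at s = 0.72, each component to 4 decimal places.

-5.4714, 4.4342

Euler on (x,y): x_{n+1} = x_n + h·x', y_{n+1} = y_n + h·y'.
0.000000: (-0.400000, 1.800000); f=(-4.190800, 0.720000) → (-1.405792, 1.972800)
0.240000: (-1.405792, 1.972800); f=(-5.959362, 2.773346) → (-2.836039, 2.638403)
0.480000: (-2.836039, 2.638403); f=(-10.980609, 7.482614) → (-5.471385, 4.434230)
(x(0.72), y(0.72)) ≈ (-5.4714, 4.4342)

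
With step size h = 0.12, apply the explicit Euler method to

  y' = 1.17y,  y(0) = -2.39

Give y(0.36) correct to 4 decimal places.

Euler: y_{n+1} = y_n + h·f(t_n, y_n).
t=0.000000, y=-2.390000: f=-2.796300 → y ← -2.390000 + 0.12·(-2.796300) = -2.725556
t=0.120000, y=-2.725556: f=-3.188901 → y ← -2.725556 + 0.12·(-3.188901) = -3.108224
t=0.240000, y=-3.108224: f=-3.636622 → y ← -3.108224 + 0.12·(-3.636622) = -3.544619
y(0.36) ≈ -3.5446

-3.5446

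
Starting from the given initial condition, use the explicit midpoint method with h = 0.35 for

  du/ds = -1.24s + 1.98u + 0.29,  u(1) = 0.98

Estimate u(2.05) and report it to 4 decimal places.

Midpoint: k1 = f(s_n, u_n); k2 = f(s_n + h/2, u_n + (h/2)·k1); u_{n+1} = u_n + h·k2.
s=1.000000, u=0.980000:
  k1 = f(1.000000, 0.980000) = 0.990400
  k2 = f(1.175000, 1.153320) = 1.116574
  u ← 0.980000 + 0.35·1.116574 = 1.370801
s=1.350000, u=1.370801:
  k1 = f(1.350000, 1.370801) = 1.330186
  k2 = f(1.525000, 1.603583) = 1.574095
  u ← 1.370801 + 0.35·1.574095 = 1.921734
s=1.700000, u=1.921734:
  k1 = f(1.700000, 1.921734) = 1.987033
  k2 = f(1.875000, 2.269465) = 2.458540
  u ← 1.921734 + 0.35·2.458540 = 2.782223
u(2.05) ≈ 2.7822

2.7822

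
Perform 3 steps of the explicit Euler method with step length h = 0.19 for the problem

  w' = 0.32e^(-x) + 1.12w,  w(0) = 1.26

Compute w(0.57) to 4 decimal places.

2.4397

Euler: w_{n+1} = w_n + h·f(x_n, w_n).
x=0.000000, w=1.260000: f=1.731200 → w ← 1.260000 + 0.19·1.731200 = 1.588928
x=0.190000, w=1.588928: f=2.044226 → w ← 1.588928 + 0.19·2.044226 = 1.977331
x=0.380000, w=1.977331: f=2.433446 → w ← 1.977331 + 0.19·2.433446 = 2.439686
w(0.57) ≈ 2.4397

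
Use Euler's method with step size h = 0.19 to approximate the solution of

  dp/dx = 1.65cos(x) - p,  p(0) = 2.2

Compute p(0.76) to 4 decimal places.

Euler: p_{n+1} = p_n + h·f(x_n, p_n).
x=0.000000, p=2.200000: f=-0.550000 → p ← 2.200000 + 0.19·(-0.550000) = 2.095500
x=0.190000, p=2.095500: f=-0.475193 → p ← 2.095500 + 0.19·(-0.475193) = 2.005213
x=0.380000, p=2.005213: f=-0.472917 → p ← 2.005213 + 0.19·(-0.472917) = 1.915359
x=0.570000, p=1.915359: f=-0.526223 → p ← 1.915359 + 0.19·(-0.526223) = 1.815377
p(0.76) ≈ 1.8154

1.8154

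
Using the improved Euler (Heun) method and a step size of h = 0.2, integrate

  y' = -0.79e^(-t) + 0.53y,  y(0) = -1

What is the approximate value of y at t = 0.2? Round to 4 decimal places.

-1.2637

Heun: k1 = f(t_n, y_n); k2 = f(t_n + h, y_n + h·k1); y_{n+1} = y_n + (h/2)·(k1 + k2).
t=0.000000, y=-1.000000:
  k1 = f(0.000000, -1.000000) = -1.320000
  k2 = f(0.200000, -1.264000) = -1.316717
  y ← -1.000000 + (0.2/2)·(-1.320000 + (-1.316717)) = -1.263672
y(0.2) ≈ -1.2637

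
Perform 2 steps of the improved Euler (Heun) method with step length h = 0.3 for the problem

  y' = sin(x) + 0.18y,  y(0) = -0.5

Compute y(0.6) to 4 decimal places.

Heun: k1 = f(x_n, y_n); k2 = f(x_n + h, y_n + h·k1); y_{n+1} = y_n + (h/2)·(k1 + k2).
x=0.000000, y=-0.500000:
  k1 = f(0.000000, -0.500000) = -0.090000
  k2 = f(0.300000, -0.527000) = 0.200660
  y ← -0.500000 + (0.3/2)·(-0.090000 + 0.200660) = -0.483401
x=0.300000, y=-0.483401:
  k1 = f(0.300000, -0.483401) = 0.208508
  k2 = f(0.600000, -0.420849) = 0.488890
  y ← -0.483401 + (0.3/2)·(0.208508 + 0.488890) = -0.378791
y(0.6) ≈ -0.3788

-0.3788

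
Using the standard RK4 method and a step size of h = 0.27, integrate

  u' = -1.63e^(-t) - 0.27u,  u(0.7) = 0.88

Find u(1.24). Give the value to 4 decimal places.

RK4: k1 = f(t_n, u_n); k2 = f(t_n + h/2, u_n + (h/2)·k1); k3 = f(t_n + h/2, u_n + (h/2)·k2); k4 = f(t_n + h, u_n + h·k3); u_{n+1} = u_n + (h/6)·(k1 + 2k2 + 2k3 + k4).
t=0.700000, u=0.880000:
  k1 = f(0.700000, 0.880000) = -1.047034
  k2 = f(0.835000, 0.738650) = -0.906651
  k3 = f(0.835000, 0.757602) = -0.911768
  k4 = f(0.970000, 0.633823) = -0.789037
  u ← 0.880000 + (0.27/6)·(k1 + 2k2 + 2k3 + k4) = 0.633719
t=0.970000, u=0.633719:
  k1 = f(0.970000, 0.633719) = -0.789010
  k2 = f(1.105000, 0.527203) = -0.682218
  k3 = f(1.105000, 0.541620) = -0.686111
  k4 = f(1.240000, 0.448469) = -0.592783
  u ← 0.633719 + (0.27/6)·(k1 + 2k2 + 2k3 + k4) = 0.448389
u(1.24) ≈ 0.4484

0.4484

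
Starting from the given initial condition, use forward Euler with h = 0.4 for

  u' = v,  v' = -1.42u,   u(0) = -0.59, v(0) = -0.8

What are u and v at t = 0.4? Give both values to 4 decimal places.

Euler on (u,v): u_{n+1} = u_n + h·u', v_{n+1} = v_n + h·v'.
0.000000: (-0.590000, -0.800000); f=(-0.800000, 0.837800) → (-0.910000, -0.464880)
(u(0.4), v(0.4)) ≈ (-0.9100, -0.4649)

-0.9100, -0.4649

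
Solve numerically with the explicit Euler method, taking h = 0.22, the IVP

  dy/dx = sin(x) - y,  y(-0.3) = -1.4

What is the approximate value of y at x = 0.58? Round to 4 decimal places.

Euler: y_{n+1} = y_n + h·f(x_n, y_n).
x=-0.300000, y=-1.400000: f=1.104480 → y ← -1.400000 + 0.22·1.104480 = -1.157014
x=-0.080000, y=-1.157014: f=1.077100 → y ← -1.157014 + 0.22·1.077100 = -0.920053
x=0.140000, y=-0.920053: f=1.059596 → y ← -0.920053 + 0.22·1.059596 = -0.686941
x=0.360000, y=-0.686941: f=1.039216 → y ← -0.686941 + 0.22·1.039216 = -0.458314
y(0.58) ≈ -0.4583

-0.4583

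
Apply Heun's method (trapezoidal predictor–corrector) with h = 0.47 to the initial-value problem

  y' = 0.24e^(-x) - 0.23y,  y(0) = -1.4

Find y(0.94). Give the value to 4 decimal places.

Heun: k1 = f(x_n, y_n); k2 = f(x_n + h, y_n + h·k1); y_{n+1} = y_n + (h/2)·(k1 + k2).
x=0.000000, y=-1.400000:
  k1 = f(0.000000, -1.400000) = 0.562000
  k2 = f(0.470000, -1.135860) = 0.411248
  y ← -1.400000 + (0.47/2)·(0.562000 + 0.411248) = -1.171287
x=0.470000, y=-1.171287:
  k1 = f(0.470000, -1.171287) = 0.419396
  k2 = f(0.940000, -0.974170) = 0.317810
  y ← -1.171287 + (0.47/2)·(0.419396 + 0.317810) = -0.998043
y(0.94) ≈ -0.9980

-0.9980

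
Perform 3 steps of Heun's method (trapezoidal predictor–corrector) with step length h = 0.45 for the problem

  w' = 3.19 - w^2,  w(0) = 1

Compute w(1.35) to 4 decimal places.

Heun: k1 = f(s_n, w_n); k2 = f(s_n + h, w_n + h·k1); w_{n+1} = w_n + (h/2)·(k1 + k2).
s=0.000000, w=1.000000:
  k1 = f(0.000000, 1.000000) = 2.190000
  k2 = f(0.450000, 1.985500) = -0.752210
  w ← 1.000000 + (0.45/2)·(2.190000 + (-0.752210)) = 1.323503
s=0.450000, w=1.323503:
  k1 = f(0.450000, 1.323503) = 1.438341
  k2 = f(0.900000, 1.970756) = -0.693879
  w ← 1.323503 + (0.45/2)·(1.438341 + (-0.693879)) = 1.491007
s=0.900000, w=1.491007:
  k1 = f(0.900000, 1.491007) = 0.966900
  k2 = f(1.350000, 1.926111) = -0.519905
  w ← 1.491007 + (0.45/2)·(0.966900 + (-0.519905)) = 1.591580
w(1.35) ≈ 1.5916

1.5916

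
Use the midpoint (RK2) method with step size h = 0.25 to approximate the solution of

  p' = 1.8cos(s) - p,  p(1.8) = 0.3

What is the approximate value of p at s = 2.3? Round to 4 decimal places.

Midpoint: k1 = f(s_n, p_n); k2 = f(s_n + h/2, p_n + (h/2)·k1); p_{n+1} = p_n + h·k2.
s=1.800000, p=0.300000:
  k1 = f(1.800000, 0.300000) = -0.708964
  k2 = f(1.925000, 0.211380) = -0.835698
  p ← 0.300000 + 0.25·(-0.835698) = 0.091076
s=2.050000, p=0.091076:
  k1 = f(2.050000, 0.091076) = -0.921006
  k2 = f(2.175000, -0.024050) = -0.998542
  p ← 0.091076 + 0.25·(-0.998542) = -0.158560
p(2.3) ≈ -0.1586

-0.1586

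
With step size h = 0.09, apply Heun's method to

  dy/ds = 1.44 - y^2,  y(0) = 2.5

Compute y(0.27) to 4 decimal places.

1.7506

Heun: k1 = f(s_n, y_n); k2 = f(s_n + h, y_n + h·k1); y_{n+1} = y_n + (h/2)·(k1 + k2).
s=0.000000, y=2.500000:
  k1 = f(0.000000, 2.500000) = -4.810000
  k2 = f(0.090000, 2.067100) = -2.832902
  y ← 2.500000 + (0.09/2)·(-4.810000 + (-2.832902)) = 2.156069
s=0.090000, y=2.156069:
  k1 = f(0.090000, 2.156069) = -3.208635
  k2 = f(0.180000, 1.867292) = -2.046780
  y ← 2.156069 + (0.09/2)·(-3.208635 + (-2.046780)) = 1.919576
s=0.180000, y=1.919576:
  k1 = f(0.180000, 1.919576) = -2.244771
  k2 = f(0.270000, 1.717546) = -1.509965
  y ← 1.919576 + (0.09/2)·(-2.244771 + (-1.509965)) = 1.750613
y(0.27) ≈ 1.7506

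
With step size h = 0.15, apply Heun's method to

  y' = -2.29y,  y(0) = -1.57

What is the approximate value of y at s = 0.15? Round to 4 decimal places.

Heun: k1 = f(s_n, y_n); k2 = f(s_n + h, y_n + h·k1); y_{n+1} = y_n + (h/2)·(k1 + k2).
s=0.000000, y=-1.570000:
  k1 = f(0.000000, -1.570000) = 3.595300
  k2 = f(0.150000, -1.030705) = 2.360314
  y ← -1.570000 + (0.15/2)·(3.595300 + 2.360314) = -1.123329
y(0.15) ≈ -1.1233

-1.1233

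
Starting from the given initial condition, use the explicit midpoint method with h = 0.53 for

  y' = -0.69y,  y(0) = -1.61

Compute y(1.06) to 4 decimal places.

-0.7915

Midpoint: k1 = f(t_n, y_n); k2 = f(t_n + h/2, y_n + (h/2)·k1); y_{n+1} = y_n + h·k2.
t=0.000000, y=-1.610000:
  k1 = f(0.000000, -1.610000) = 1.110900
  k2 = f(0.265000, -1.315612) = 0.907772
  y ← -1.610000 + 0.53·0.907772 = -1.128881
t=0.530000, y=-1.128881:
  k1 = f(0.530000, -1.128881) = 0.778928
  k2 = f(0.795000, -0.922465) = 0.636501
  y ← -1.128881 + 0.53·0.636501 = -0.791535
y(1.06) ≈ -0.7915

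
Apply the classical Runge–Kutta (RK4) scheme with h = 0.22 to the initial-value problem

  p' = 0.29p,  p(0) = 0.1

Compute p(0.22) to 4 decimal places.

0.1066

RK4: k1 = f(t_n, p_n); k2 = f(t_n + h/2, p_n + (h/2)·k1); k3 = f(t_n + h/2, p_n + (h/2)·k2); k4 = f(t_n + h, p_n + h·k3); p_{n+1} = p_n + (h/6)·(k1 + 2k2 + 2k3 + k4).
t=0.000000, p=0.100000:
  k1 = f(0.000000, 0.100000) = 0.029000
  k2 = f(0.110000, 0.103190) = 0.029925
  k3 = f(0.110000, 0.103292) = 0.029955
  k4 = f(0.220000, 0.106590) = 0.030911
  p ← 0.100000 + (0.22/6)·(k1 + 2k2 + 2k3 + k4) = 0.106588
p(0.22) ≈ 0.1066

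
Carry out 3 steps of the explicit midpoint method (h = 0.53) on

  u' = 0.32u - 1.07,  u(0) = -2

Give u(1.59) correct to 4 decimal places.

-5.5254

Midpoint: k1 = f(t_n, u_n); k2 = f(t_n + h/2, u_n + (h/2)·k1); u_{n+1} = u_n + h·k2.
t=0.000000, u=-2.000000:
  k1 = f(0.000000, -2.000000) = -1.710000
  k2 = f(0.265000, -2.453150) = -1.855008
  u ← -2.000000 + 0.53·(-1.855008) = -2.983154
t=0.530000, u=-2.983154:
  k1 = f(0.530000, -2.983154) = -2.024609
  k2 = f(0.795000, -3.519676) = -2.196296
  u ← -2.983154 + 0.53·(-2.196296) = -4.147191
t=1.060000, u=-4.147191:
  k1 = f(1.060000, -4.147191) = -2.397101
  k2 = f(1.325000, -4.782423) = -2.600375
  u ← -4.147191 + 0.53·(-2.600375) = -5.525390
u(1.59) ≈ -5.5254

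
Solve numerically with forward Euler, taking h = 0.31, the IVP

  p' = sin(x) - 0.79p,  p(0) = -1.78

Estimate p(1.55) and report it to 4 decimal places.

Euler: p_{n+1} = p_n + h·f(x_n, p_n).
x=0.000000, p=-1.780000: f=1.406200 → p ← -1.780000 + 0.31·1.406200 = -1.344078
x=0.310000, p=-1.344078: f=1.366880 → p ← -1.344078 + 0.31·1.366880 = -0.920345
x=0.620000, p=-0.920345: f=1.308108 → p ← -0.920345 + 0.31·1.308108 = -0.514832
x=0.930000, p=-0.514832: f=1.208337 → p ← -0.514832 + 0.31·1.208337 = -0.140247
x=1.240000, p=-0.140247: f=1.056579 → p ← -0.140247 + 0.31·1.056579 = 0.187292
p(1.55) ≈ 0.1873

0.1873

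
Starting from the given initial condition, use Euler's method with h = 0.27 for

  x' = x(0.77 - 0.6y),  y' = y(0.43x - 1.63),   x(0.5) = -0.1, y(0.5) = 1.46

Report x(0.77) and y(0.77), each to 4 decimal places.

-0.0971, 0.8005

Euler on (x,y): x_{n+1} = x_n + h·x', y_{n+1} = y_n + h·y'.
0.500000: (-0.100000, 1.460000); f=(0.010600, -2.442580) → (-0.097138, 0.800503)
(x(0.77), y(0.77)) ≈ (-0.0971, 0.8005)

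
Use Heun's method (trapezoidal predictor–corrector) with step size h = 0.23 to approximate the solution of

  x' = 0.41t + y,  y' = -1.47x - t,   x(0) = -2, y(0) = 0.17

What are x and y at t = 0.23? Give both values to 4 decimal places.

-1.8723, 0.8131

Heun on (x,y): k1 = f(t_n, state_n); k2 = f(t_n + h, state_n + h·k1); state_{n+1} = state_n + (h/2)·(k1 + k2).
0.000000: (-2.000000, 0.170000)
  k1 = (0.170000, 2.940000)
  predictor → (-1.960900, 0.846200)
  k2 = (0.940500, 2.652523)
  → (-1.872292, 0.813140)
(x(0.23), y(0.23)) ≈ (-1.8723, 0.8131)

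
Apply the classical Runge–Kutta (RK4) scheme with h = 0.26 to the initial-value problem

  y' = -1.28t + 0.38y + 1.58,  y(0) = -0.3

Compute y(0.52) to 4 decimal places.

0.3578

RK4: k1 = f(t_n, y_n); k2 = f(t_n + h/2, y_n + (h/2)·k1); k3 = f(t_n + h/2, y_n + (h/2)·k2); k4 = f(t_n + h, y_n + h·k3); y_{n+1} = y_n + (h/6)·(k1 + 2k2 + 2k3 + k4).
t=0.000000, y=-0.300000:
  k1 = f(0.000000, -0.300000) = 1.466000
  k2 = f(0.130000, -0.109420) = 1.372020
  k3 = f(0.130000, -0.121637) = 1.367378
  k4 = f(0.260000, 0.055518) = 1.268297
  y ← -0.300000 + (0.26/6)·(k1 + 2k2 + 2k3 + k4) = 0.055901
t=0.260000, y=0.055901:
  k1 = f(0.260000, 0.055901) = 1.268442
  k2 = f(0.390000, 0.220798) = 1.164703
  k3 = f(0.390000, 0.207312) = 1.159579
  k4 = f(0.520000, 0.357391) = 1.050209
  y ← 0.055901 + (0.26/6)·(k1 + 2k2 + 2k3 + k4) = 0.357813
y(0.52) ≈ 0.3578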